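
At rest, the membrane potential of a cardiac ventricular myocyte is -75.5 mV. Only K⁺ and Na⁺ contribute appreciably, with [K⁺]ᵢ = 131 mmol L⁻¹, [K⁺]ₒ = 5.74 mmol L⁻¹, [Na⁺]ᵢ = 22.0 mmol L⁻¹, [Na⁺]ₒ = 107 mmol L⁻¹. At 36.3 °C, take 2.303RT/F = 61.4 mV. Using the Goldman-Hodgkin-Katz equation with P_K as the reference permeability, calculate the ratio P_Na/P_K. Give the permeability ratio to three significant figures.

Let α = P_Na/P_K. GHK: Vm = 61.4·log₁₀[(Kₒ + α·Naₒ)/(Kᵢ + α·Naᵢ)].
10^(Vm/61.4) = 10^(-75.5/61.4) = 0.058933
So 0.058933·(Kᵢ + α·Naᵢ) = Kₒ + α·Naₒ → α = (0.058933·131.0 − 5.74) / (107.0 − 0.058933·22.0)
α = (7.72 − 5.74) / (107.0 − 1.297) = 1.98/105.7 = 0.01873

0.0187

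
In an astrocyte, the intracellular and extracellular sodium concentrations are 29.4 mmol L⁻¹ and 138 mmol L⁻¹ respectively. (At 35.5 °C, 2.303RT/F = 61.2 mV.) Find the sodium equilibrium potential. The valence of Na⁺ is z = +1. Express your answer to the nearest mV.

41 mV

E = (61.2/z) · log₁₀([Na⁺]_out/[Na⁺]_in) with z = +1.
= (61.2/1) · log₁₀(138/29.4) = 61.20 · log₁₀(4.694)
= 61.20 · (0.6715) = 41.10 mV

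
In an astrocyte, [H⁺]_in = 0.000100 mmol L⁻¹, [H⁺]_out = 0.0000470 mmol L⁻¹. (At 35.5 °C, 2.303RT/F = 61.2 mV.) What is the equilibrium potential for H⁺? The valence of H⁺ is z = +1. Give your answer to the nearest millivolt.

E = (61.2/z) · log₁₀([H⁺]_out/[H⁺]_in) with z = +1.
= (61.2/1) · log₁₀(0.0000470/0.000100) = 61.20 · log₁₀(0.47)
= 61.20 · (-0.3279) = -20.07 mV

-20 mV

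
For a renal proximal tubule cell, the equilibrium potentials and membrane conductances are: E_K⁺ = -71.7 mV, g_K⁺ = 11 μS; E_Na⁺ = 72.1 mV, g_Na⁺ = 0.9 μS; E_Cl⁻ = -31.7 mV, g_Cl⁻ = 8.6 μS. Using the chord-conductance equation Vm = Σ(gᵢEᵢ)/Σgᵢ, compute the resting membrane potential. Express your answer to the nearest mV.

-49 mV

Σ gᵢEᵢ = 11·(-71.7) + 0.9·(72.1) + 8.6·(-31.7) = -996.43
Σ gᵢ = 11 + 0.9 + 8.6 = 20.5
Vm = -996.43 / 20.5 = -48.61 mV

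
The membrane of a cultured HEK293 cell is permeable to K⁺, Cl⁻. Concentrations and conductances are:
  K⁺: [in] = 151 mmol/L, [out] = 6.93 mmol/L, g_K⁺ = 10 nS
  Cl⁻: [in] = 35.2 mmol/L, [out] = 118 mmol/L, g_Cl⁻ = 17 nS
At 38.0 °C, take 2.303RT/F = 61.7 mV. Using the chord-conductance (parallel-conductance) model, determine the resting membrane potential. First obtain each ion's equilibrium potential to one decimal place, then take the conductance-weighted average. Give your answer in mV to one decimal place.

E_K⁺ = (61.7/1)·log₁₀(6.93/151) = -82.6 mV
E_Cl⁻ = (61.7/-1)·log₁₀(118/35.2) = -32.4 mV
Vm = (Σ gᵢEᵢ)/(Σ gᵢ) = (10·-82.6 + 17·-32.4) / (10 + 17)
= -1376.80 / 27 = -50.99 mV

-51.0 mV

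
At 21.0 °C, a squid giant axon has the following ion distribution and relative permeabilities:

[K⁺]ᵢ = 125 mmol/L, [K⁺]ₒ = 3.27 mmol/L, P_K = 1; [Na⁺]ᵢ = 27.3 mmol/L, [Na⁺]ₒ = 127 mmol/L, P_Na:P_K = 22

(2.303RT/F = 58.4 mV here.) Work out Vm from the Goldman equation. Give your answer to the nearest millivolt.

Vm = 58.4 · log₁₀[(Σ P·[cation]ₒ + Σ P·[anion]ᵢ) / (Σ P·[cation]ᵢ + Σ P·[anion]ₒ)]
Numerator = 1×3.27 + 22×127 = 2797
Denominator = 1×125 + 22×27.3 = 725.6
Vm = 58.4 · log₁₀(3.8551) = 58.4 × (0.5860) = 34.22 mV

34 mV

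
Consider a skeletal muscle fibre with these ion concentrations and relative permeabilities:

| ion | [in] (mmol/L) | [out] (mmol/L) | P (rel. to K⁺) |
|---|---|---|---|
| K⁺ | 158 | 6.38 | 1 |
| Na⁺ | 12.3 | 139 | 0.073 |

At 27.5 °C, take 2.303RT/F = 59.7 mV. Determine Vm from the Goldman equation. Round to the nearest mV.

Vm = 59.7 · log₁₀[(Σ P·[cation]ₒ + Σ P·[anion]ᵢ) / (Σ P·[cation]ᵢ + Σ P·[anion]ₒ)]
Numerator = 1×6.38 + 0.073×139 = 16.53
Denominator = 1×158 + 0.073×12.3 = 158.9
Vm = 59.7 · log₁₀(0.10401) = 59.7 × (-0.9829) = -58.68 mV

-59 mV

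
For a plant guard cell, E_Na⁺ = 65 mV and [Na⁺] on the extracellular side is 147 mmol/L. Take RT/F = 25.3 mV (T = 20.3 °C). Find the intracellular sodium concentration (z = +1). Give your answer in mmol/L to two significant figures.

11 mmol/L

Nernst: E = (25.3/1) · ln([out]/[in]), so ln([out]/[in]) = 65.0 × 1 / 25.3 = 2.5692.
[out]/[in] = e^(2.5692) = 13.05.
[in] = 147 / 13.05 = 11.26 mmol/L.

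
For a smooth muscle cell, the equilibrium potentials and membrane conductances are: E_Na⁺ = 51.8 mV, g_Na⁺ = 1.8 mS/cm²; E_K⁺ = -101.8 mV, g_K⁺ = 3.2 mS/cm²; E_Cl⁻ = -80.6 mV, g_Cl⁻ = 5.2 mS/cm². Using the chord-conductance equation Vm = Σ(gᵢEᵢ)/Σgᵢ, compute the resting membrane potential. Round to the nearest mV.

Σ gᵢEᵢ = 1.8·(51.8) + 3.2·(-101.8) + 5.2·(-80.6) = -651.64
Σ gᵢ = 1.8 + 3.2 + 5.2 = 10.2
Vm = -651.64 / 10.2 = -63.89 mV

-64 mV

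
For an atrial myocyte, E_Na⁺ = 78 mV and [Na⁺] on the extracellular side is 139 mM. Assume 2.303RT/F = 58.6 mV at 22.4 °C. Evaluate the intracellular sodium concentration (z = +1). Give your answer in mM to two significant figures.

6.5 mM

Nernst: E = (58.6/1) · log₁₀([out]/[in]), so log₁₀([out]/[in]) = 78.0 × 1 / 58.6 = 1.3311.
[out]/[in] = 10^(1.3311) = 21.43.
[in] = 139 / 21.43 = 6.486 mM.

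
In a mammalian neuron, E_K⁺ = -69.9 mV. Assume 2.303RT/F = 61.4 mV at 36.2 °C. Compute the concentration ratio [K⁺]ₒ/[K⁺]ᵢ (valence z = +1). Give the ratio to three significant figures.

log₁₀([out]/[in]) = E·z/(61.4) = -69.9 × 1 / 61.4 = -1.1384
[out]/[in] = 10^(-1.1384) = 0.0727

0.0727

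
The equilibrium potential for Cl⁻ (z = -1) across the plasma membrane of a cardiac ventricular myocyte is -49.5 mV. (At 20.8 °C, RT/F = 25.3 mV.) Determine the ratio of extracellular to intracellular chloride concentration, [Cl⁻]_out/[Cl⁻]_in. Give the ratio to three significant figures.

7.07

ln([out]/[in]) = E·z/(25.3) = -49.5 × -1 / 25.3 = 1.9565
[out]/[in] = e^(1.9565) = 7.075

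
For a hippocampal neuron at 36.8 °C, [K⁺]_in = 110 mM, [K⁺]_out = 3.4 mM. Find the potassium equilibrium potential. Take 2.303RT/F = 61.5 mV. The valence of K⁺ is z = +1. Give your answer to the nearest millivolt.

E = (61.5/z) · log₁₀([K⁺]_out/[K⁺]_in) with z = +1.
= (61.5/1) · log₁₀(3.4/110) = 61.50 · log₁₀(0.03091)
= 61.50 · (-1.5099) = -92.86 mV

-93 mV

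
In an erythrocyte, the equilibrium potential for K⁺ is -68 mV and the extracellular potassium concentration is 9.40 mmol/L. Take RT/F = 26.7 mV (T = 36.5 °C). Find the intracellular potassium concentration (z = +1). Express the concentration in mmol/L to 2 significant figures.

120 mmol/L

Nernst: E = (26.7/1) · ln([out]/[in]), so ln([out]/[in]) = -68.0 × 1 / 26.7 = -2.5468.
[out]/[in] = e^(-2.5468) = 0.07833.
[in] = 9.40 / 0.07833 = 120 mmol/L.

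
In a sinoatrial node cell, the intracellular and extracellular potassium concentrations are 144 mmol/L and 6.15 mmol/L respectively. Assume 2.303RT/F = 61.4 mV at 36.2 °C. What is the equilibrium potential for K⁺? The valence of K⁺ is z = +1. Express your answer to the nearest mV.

-84 mV

E = (61.4/z) · log₁₀([K⁺]_out/[K⁺]_in) with z = +1.
= (61.4/1) · log₁₀(6.15/144) = 61.40 · log₁₀(0.04271)
= 61.40 · (-1.3695) = -84.09 mV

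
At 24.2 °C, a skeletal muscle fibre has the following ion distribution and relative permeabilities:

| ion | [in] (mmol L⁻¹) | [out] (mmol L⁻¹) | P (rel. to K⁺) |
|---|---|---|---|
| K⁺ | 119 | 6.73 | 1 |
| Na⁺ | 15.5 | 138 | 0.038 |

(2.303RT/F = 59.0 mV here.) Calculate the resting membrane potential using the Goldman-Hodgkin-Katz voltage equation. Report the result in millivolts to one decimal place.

-59.0 mV

Vm = 59.0 · log₁₀[(Σ P·[cation]ₒ + Σ P·[anion]ᵢ) / (Σ P·[cation]ᵢ + Σ P·[anion]ₒ)]
Numerator = 1×6.73 + 0.038×138 = 11.97
Denominator = 1×119 + 0.038×15.5 = 119.6
Vm = 59.0 · log₁₀(0.10013) = 59.0 × (-0.9995) = -58.97 mV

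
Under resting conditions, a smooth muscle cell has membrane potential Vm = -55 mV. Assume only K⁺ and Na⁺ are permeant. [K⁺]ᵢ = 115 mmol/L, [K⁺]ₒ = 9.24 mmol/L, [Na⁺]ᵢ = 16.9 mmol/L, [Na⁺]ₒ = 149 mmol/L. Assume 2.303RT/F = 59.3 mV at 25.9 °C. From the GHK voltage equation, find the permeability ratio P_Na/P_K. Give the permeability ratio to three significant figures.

Let α = P_Na/P_K. GHK: Vm = 59.3·log₁₀[(Kₒ + α·Naₒ)/(Kᵢ + α·Naᵢ)].
10^(Vm/59.3) = 10^(-55.0/59.3) = 0.11817
So 0.11817·(Kᵢ + α·Naᵢ) = Kₒ + α·Naₒ → α = (0.11817·115.0 − 9.24) / (149.0 − 0.11817·16.9)
α = (13.59 − 9.24) / (149.0 − 1.997) = 4.35/147 = 0.02959

0.0296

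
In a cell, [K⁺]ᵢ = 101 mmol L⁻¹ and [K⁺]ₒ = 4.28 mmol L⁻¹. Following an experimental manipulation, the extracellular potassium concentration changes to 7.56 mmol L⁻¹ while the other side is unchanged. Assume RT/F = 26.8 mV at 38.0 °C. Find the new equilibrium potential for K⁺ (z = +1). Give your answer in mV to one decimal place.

After the shift: [K⁺]_out = 7.56, [K⁺]_in = 101 mmol L⁻¹.
E_new = (26.8/1)·ln(7.56/101) = 26.80 · (-2.5922) = -69.47 mV

-69.5 mV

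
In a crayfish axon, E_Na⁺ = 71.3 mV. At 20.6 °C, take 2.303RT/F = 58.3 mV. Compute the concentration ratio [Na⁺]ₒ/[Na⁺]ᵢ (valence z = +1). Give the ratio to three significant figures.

16.7

log₁₀([out]/[in]) = E·z/(58.3) = 71.3 × 1 / 58.3 = 1.2230
[out]/[in] = 10^(1.2230) = 16.71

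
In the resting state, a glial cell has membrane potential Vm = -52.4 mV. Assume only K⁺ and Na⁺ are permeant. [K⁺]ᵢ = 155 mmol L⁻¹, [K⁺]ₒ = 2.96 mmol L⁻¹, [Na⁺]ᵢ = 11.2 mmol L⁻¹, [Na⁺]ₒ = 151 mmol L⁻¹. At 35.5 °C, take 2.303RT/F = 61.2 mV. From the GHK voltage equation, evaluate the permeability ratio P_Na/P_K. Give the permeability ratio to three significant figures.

0.125

Let α = P_Na/P_K. GHK: Vm = 61.2·log₁₀[(Kₒ + α·Naₒ)/(Kᵢ + α·Naᵢ)].
10^(Vm/61.2) = 10^(-52.4/61.2) = 0.13925
So 0.13925·(Kᵢ + α·Naᵢ) = Kₒ + α·Naₒ → α = (0.13925·155.0 − 2.96) / (151.0 − 0.13925·11.2)
α = (21.58 − 2.96) / (151.0 − 1.56) = 18.62/149.4 = 0.1246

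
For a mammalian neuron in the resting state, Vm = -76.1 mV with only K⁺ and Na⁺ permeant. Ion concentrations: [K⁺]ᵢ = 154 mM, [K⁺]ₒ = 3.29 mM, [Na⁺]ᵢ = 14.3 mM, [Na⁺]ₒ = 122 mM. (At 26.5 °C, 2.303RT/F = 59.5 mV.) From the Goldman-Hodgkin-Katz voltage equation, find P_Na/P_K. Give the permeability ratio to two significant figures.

0.040

Let α = P_Na/P_K. GHK: Vm = 59.5·log₁₀[(Kₒ + α·Naₒ)/(Kᵢ + α·Naᵢ)].
10^(Vm/59.5) = 10^(-76.1/59.5) = 0.052603
So 0.052603·(Kᵢ + α·Naᵢ) = Kₒ + α·Naₒ → α = (0.052603·154.0 − 3.29) / (122.0 − 0.052603·14.3)
α = (8.101 − 3.29) / (122.0 − 0.7522) = 4.811/121.2 = 0.03968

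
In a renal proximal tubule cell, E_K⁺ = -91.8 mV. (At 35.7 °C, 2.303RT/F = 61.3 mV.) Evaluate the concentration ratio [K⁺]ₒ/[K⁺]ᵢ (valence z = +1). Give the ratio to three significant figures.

0.0318

log₁₀([out]/[in]) = E·z/(61.3) = -91.8 × 1 / 61.3 = -1.4976
[out]/[in] = 10^(-1.4976) = 0.0318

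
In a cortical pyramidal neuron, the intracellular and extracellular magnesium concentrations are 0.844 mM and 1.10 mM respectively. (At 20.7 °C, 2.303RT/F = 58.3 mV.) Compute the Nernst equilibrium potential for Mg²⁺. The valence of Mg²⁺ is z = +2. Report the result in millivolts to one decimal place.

E = (58.3/z) · log₁₀([Mg²⁺]_out/[Mg²⁺]_in) with z = +2.
= (58.3/2) · log₁₀(1.10/0.844) = 29.15 · log₁₀(1.303)
= 29.15 · (0.1151) = 3.35 mV

3.4 mV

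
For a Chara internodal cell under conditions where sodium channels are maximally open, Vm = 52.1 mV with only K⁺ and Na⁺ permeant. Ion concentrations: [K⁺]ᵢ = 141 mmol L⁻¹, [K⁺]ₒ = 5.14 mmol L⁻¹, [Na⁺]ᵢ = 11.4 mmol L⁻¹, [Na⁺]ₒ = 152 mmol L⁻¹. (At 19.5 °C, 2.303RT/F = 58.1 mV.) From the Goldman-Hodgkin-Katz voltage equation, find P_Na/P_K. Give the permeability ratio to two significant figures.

18

Let α = P_Na/P_K. GHK: Vm = 58.1·log₁₀[(Kₒ + α·Naₒ)/(Kᵢ + α·Naᵢ)].
10^(Vm/58.1) = 10^(52.1/58.1) = 7.8837
So 7.8837·(Kᵢ + α·Naᵢ) = Kₒ + α·Naₒ → α = (7.8837·141.0 − 5.14) / (152.0 − 7.8837·11.4)
α = (1112 − 5.14) / (152.0 − 89.87) = 1106/62.13 = 17.81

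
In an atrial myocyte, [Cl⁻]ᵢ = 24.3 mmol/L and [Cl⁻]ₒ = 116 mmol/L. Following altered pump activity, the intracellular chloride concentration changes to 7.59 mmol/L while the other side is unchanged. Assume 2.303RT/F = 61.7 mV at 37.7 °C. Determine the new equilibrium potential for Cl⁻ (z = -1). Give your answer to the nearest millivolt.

After the shift: [Cl⁻]_out = 116, [Cl⁻]_in = 7.59 mmol/L.
E_new = (61.7/-1)·log₁₀(116/7.59) = -61.70 · (1.1842) = -73.07 mV

-73 mV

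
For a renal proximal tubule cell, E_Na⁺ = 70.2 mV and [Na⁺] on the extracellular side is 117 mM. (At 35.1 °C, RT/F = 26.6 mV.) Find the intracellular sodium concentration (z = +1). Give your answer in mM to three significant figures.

Nernst: E = (26.6/1) · ln([out]/[in]), so ln([out]/[in]) = 70.2 × 1 / 26.6 = 2.6391.
[out]/[in] = e^(2.6391) = 14.
[in] = 117 / 14 = 8.357 mM.

8.36 mM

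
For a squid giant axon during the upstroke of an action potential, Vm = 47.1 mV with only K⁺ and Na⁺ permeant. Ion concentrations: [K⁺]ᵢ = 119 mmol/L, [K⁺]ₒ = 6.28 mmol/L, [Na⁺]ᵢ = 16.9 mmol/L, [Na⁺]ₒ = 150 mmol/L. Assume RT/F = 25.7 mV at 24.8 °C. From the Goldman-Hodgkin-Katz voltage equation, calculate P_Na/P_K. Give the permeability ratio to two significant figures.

17

Let α = P_Na/P_K. GHK: Vm = 25.7·ln[(Kₒ + α·Naₒ)/(Kᵢ + α·Naᵢ)].
e^(Vm/25.7) = e^(47.1/25.7) = 6.2506
So 6.2506·(Kᵢ + α·Naᵢ) = Kₒ + α·Naₒ → α = (6.2506·119.0 − 6.28) / (150.0 − 6.2506·16.9)
α = (743.8 − 6.28) / (150.0 − 105.6) = 737.5/44.36 = 16.62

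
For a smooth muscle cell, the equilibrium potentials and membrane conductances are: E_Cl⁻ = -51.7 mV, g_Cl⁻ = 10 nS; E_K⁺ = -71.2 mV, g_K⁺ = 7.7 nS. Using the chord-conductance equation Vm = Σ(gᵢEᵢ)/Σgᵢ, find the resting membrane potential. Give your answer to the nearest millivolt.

Σ gᵢEᵢ = 10·(-51.7) + 7.7·(-71.2) = -1065.24
Σ gᵢ = 10 + 7.7 = 17.7
Vm = -1065.24 / 17.7 = -60.18 mV

-60 mV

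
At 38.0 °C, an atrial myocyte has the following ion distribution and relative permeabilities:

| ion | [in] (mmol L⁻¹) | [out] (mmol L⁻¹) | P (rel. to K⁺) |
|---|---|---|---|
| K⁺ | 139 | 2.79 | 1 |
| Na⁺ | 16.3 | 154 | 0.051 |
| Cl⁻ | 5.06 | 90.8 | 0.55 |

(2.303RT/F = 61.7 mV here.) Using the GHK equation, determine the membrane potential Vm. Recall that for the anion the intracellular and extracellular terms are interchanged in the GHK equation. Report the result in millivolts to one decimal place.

Vm = 61.7 · log₁₀[(Σ P·[cation]ₒ + Σ P·[anion]ᵢ) / (Σ P·[cation]ᵢ + Σ P·[anion]ₒ)]
Numerator = 1×2.79 + 0.051×154 + 0.55×5.06 = 13.43
Denominator = 1×139 + 0.051×16.3 + 0.55×90.8 = 189.8
Vm = 61.7 · log₁₀(0.070754) = 61.7 × (-1.1503) = -70.97 mV

-71.0 mV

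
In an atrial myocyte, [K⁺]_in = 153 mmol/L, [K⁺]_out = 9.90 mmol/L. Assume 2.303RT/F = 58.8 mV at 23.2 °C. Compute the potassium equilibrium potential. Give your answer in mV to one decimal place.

E = (58.8/z) · log₁₀([K⁺]_out/[K⁺]_in) with z = +1.
= (58.8/1) · log₁₀(9.90/153) = 58.80 · log₁₀(0.06471)
= 58.80 · (-1.1891) = -69.92 mV

-69.9 mV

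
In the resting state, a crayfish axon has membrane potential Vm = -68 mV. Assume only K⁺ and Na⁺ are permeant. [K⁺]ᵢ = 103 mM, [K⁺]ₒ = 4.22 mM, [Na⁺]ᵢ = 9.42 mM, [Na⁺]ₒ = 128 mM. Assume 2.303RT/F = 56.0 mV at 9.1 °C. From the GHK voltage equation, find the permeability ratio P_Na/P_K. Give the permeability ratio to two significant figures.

Let α = P_Na/P_K. GHK: Vm = 56.0·log₁₀[(Kₒ + α·Naₒ)/(Kᵢ + α·Naᵢ)].
10^(Vm/56.0) = 10^(-68.0/56.0) = 0.061054
So 0.061054·(Kᵢ + α·Naᵢ) = Kₒ + α·Naₒ → α = (0.061054·103.0 − 4.22) / (128.0 − 0.061054·9.42)
α = (6.289 − 4.22) / (128.0 − 0.5751) = 2.069/127.4 = 0.01623

0.016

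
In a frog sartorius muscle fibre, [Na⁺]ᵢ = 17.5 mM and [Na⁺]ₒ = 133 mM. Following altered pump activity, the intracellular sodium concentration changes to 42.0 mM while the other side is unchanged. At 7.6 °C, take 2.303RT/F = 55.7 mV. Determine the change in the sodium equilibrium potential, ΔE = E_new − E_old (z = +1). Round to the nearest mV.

E_old = (55.7/1)·log₁₀(133/17.5) = 49.06 mV
E_new = (55.7/1)·log₁₀(133/42.0) = 27.88 mV
ΔE = 27.88 − (49.06) = -21.18 mV

-21 mV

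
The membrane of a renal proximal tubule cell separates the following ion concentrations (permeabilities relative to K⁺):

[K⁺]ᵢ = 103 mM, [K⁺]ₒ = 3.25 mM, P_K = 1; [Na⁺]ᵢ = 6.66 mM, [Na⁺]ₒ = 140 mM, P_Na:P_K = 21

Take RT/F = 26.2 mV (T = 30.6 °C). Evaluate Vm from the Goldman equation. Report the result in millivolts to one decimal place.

65.4 mV

Vm = 26.2 · ln[(Σ P·[cation]ₒ + Σ P·[anion]ᵢ) / (Σ P·[cation]ᵢ + Σ P·[anion]ₒ)]
Numerator = 1×3.25 + 21×140 = 2943
Denominator = 1×103 + 21×6.66 = 242.9
Vm = 26.2 · ln(12.119) = 26.2 × (2.4948) = 65.36 mV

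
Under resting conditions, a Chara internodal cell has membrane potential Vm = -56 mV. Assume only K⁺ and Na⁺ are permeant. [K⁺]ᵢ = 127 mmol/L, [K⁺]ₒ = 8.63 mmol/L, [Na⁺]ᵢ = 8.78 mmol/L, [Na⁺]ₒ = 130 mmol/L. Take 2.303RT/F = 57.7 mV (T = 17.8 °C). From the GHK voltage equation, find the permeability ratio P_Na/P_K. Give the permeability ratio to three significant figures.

Let α = P_Na/P_K. GHK: Vm = 57.7·log₁₀[(Kₒ + α·Naₒ)/(Kᵢ + α·Naᵢ)].
10^(Vm/57.7) = 10^(-56.0/57.7) = 0.10702
So 0.10702·(Kᵢ + α·Naᵢ) = Kₒ + α·Naₒ → α = (0.10702·127.0 − 8.63) / (130.0 − 0.10702·8.78)
α = (13.59 − 8.63) / (130.0 − 0.9396) = 4.961/129.1 = 0.03844

0.0384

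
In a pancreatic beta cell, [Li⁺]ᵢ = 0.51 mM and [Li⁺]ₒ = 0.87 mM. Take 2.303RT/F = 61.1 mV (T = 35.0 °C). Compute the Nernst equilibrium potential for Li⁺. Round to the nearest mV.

14 mV

E = (61.1/z) · log₁₀([Li⁺]_out/[Li⁺]_in) with z = +1.
= (61.1/1) · log₁₀(0.87/0.51) = 61.10 · log₁₀(1.706)
= 61.10 · (0.2319) = 14.17 mV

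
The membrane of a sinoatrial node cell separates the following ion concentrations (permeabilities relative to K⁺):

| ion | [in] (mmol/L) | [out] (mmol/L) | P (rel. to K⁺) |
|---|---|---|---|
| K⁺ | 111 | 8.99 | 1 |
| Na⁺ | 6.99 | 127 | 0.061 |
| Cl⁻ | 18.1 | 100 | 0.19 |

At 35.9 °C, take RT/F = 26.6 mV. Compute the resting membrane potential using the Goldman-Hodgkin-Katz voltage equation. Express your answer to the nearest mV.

-50 mV

Vm = 26.6 · ln[(Σ P·[cation]ₒ + Σ P·[anion]ᵢ) / (Σ P·[cation]ᵢ + Σ P·[anion]ₒ)]
Numerator = 1×8.99 + 0.061×127 + 0.19×18.1 = 20.18
Denominator = 1×111 + 0.061×6.99 + 0.19×100 = 130.4
Vm = 26.6 · ln(0.15469) = 26.6 × (-1.8663) = -49.64 mV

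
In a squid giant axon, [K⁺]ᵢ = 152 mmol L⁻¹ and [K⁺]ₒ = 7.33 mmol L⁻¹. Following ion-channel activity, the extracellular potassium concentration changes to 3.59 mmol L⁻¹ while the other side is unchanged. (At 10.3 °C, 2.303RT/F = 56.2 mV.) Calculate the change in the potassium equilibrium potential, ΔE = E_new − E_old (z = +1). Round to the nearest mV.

-17 mV

E_old = (56.2/1)·log₁₀(7.33/152) = -74.00 mV
E_new = (56.2/1)·log₁₀(3.59/152) = -91.42 mV
ΔE = -91.42 − (-74.00) = -17.42 mV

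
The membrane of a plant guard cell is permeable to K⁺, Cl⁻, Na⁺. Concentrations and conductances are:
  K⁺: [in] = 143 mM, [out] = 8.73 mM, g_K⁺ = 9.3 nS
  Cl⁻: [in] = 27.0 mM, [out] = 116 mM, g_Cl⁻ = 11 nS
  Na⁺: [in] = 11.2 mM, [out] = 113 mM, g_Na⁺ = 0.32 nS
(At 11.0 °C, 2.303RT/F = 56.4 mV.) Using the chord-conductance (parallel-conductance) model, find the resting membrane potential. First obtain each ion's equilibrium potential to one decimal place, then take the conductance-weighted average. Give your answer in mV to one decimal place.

-49.1 mV

E_K⁺ = (56.4/1)·log₁₀(8.73/143) = -68.5 mV
E_Cl⁻ = (56.4/-1)·log₁₀(116/27.0) = -35.7 mV
E_Na⁺ = (56.4/1)·log₁₀(113/11.2) = 56.6 mV
Vm = (Σ gᵢEᵢ)/(Σ gᵢ) = (9.3·-68.5 + 11·-35.7 + 0.32·56.6) / (9.3 + 11 + 0.32)
= -1011.64 / 20.62 = -49.06 mV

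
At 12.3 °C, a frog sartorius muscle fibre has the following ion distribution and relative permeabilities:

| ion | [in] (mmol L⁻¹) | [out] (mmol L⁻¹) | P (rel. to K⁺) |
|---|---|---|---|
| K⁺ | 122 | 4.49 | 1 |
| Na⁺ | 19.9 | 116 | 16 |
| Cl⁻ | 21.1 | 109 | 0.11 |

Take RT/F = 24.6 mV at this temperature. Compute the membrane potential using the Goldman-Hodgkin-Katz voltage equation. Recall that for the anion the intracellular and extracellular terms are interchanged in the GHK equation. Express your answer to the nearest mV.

35 mV

Vm = 24.6 · ln[(Σ P·[cation]ₒ + Σ P·[anion]ᵢ) / (Σ P·[cation]ᵢ + Σ P·[anion]ₒ)]
Numerator = 1×4.49 + 16×116 + 0.11×21.1 = 1863
Denominator = 1×122 + 16×19.9 + 0.11×109 = 452.4
Vm = 24.6 · ln(4.1177) = 24.6 × (1.4153) = 34.82 mV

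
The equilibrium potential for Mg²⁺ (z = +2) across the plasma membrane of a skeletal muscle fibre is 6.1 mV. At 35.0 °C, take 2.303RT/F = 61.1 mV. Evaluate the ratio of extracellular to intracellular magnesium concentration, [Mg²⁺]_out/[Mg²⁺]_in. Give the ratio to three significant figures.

log₁₀([out]/[in]) = E·z/(61.1) = 6.1 × 2 / 61.1 = 0.1997
[out]/[in] = 10^(0.1997) = 1.584

1.58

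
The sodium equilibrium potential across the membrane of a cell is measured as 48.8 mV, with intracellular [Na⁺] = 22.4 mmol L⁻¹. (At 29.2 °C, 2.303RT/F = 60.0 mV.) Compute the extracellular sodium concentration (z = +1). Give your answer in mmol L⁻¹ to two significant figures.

150 mmol L⁻¹

Nernst: E = (60.0/1) · log₁₀([out]/[in]), so log₁₀([out]/[in]) = 48.8 × 1 / 60.0 = 0.8133.
[out]/[in] = 10^(0.8133) = 6.506.
[out] = 6.506 × 22.4 = 145.7 mmol L⁻¹.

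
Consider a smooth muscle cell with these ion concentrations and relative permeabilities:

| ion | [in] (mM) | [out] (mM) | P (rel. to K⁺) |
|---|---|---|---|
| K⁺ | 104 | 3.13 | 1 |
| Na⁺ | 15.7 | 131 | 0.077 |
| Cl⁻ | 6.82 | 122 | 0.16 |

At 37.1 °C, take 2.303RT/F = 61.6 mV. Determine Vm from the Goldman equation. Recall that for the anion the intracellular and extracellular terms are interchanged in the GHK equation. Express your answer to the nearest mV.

Vm = 61.6 · log₁₀[(Σ P·[cation]ₒ + Σ P·[anion]ᵢ) / (Σ P·[cation]ᵢ + Σ P·[anion]ₒ)]
Numerator = 1×3.13 + 0.077×131 + 0.16×6.82 = 14.31
Denominator = 1×104 + 0.077×15.7 + 0.16×122 = 124.7
Vm = 61.6 · log₁₀(0.11471) = 61.6 × (-0.9404) = -57.93 mV

-58 mV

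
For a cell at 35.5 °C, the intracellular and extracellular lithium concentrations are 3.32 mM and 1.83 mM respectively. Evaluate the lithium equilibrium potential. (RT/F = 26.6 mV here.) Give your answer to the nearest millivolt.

E = (26.6/z) · ln([Li⁺]_out/[Li⁺]_in) with z = +1.
= (26.6/1) · ln(1.83/3.32) = 26.60 · ln(0.5512)
= 26.60 · (-0.5956) = -15.84 mV

-16 mV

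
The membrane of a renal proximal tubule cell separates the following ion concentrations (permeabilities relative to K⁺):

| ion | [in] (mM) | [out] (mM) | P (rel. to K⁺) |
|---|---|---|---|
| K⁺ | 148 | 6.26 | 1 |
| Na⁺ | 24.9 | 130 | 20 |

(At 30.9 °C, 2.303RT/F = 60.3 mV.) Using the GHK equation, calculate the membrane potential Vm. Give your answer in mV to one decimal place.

Vm = 60.3 · log₁₀[(Σ P·[cation]ₒ + Σ P·[anion]ᵢ) / (Σ P·[cation]ᵢ + Σ P·[anion]ₒ)]
Numerator = 1×6.26 + 20×130 = 2606
Denominator = 1×148 + 20×24.9 = 646
Vm = 60.3 · log₁₀(4.0345) = 60.3 × (0.6058) = 36.53 mV

36.5 mV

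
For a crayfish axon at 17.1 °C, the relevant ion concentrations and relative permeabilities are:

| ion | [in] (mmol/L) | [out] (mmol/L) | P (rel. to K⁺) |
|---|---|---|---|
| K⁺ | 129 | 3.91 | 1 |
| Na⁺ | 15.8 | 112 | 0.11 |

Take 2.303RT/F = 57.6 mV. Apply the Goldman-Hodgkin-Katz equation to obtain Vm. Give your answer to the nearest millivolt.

-52 mV

Vm = 57.6 · log₁₀[(Σ P·[cation]ₒ + Σ P·[anion]ᵢ) / (Σ P·[cation]ᵢ + Σ P·[anion]ₒ)]
Numerator = 1×3.91 + 0.11×112 = 16.23
Denominator = 1×129 + 0.11×15.8 = 130.7
Vm = 57.6 · log₁₀(0.12414) = 57.6 × (-0.9061) = -52.19 mV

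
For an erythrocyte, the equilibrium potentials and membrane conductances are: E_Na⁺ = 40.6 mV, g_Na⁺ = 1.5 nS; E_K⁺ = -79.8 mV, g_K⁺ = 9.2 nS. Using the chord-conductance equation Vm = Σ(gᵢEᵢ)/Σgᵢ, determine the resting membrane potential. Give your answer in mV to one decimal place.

-62.9 mV

Σ gᵢEᵢ = 1.5·(40.6) + 9.2·(-79.8) = -673.26
Σ gᵢ = 1.5 + 9.2 = 10.7
Vm = -673.26 / 10.7 = -62.92 mV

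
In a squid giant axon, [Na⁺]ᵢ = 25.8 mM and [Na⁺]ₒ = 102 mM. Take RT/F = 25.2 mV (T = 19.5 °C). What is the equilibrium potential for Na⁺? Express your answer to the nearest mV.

35 mV

E = (25.2/z) · ln([Na⁺]_out/[Na⁺]_in) with z = +1.
= (25.2/1) · ln(102/25.8) = 25.20 · ln(3.953)
= 25.20 · (1.3746) = 34.64 mV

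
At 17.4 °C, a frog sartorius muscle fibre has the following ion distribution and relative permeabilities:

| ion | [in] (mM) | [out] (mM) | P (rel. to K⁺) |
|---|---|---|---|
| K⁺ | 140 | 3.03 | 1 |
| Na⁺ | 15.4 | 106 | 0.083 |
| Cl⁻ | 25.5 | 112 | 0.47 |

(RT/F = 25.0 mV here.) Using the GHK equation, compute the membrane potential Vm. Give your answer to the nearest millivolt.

-52 mV

Vm = 25.0 · ln[(Σ P·[cation]ₒ + Σ P·[anion]ᵢ) / (Σ P·[cation]ᵢ + Σ P·[anion]ₒ)]
Numerator = 1×3.03 + 0.083×106 + 0.47×25.5 = 23.81
Denominator = 1×140 + 0.083×15.4 + 0.47×112 = 193.9
Vm = 25.0 · ln(0.1228) = 25.0 × (-2.0972) = -52.43 mV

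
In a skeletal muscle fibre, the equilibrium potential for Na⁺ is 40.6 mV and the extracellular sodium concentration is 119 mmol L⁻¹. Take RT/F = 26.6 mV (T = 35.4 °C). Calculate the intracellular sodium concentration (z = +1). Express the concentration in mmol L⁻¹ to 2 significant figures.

Nernst: E = (26.6/1) · ln([out]/[in]), so ln([out]/[in]) = 40.6 × 1 / 26.6 = 1.5263.
[out]/[in] = e^(1.5263) = 4.601.
[in] = 119 / 4.601 = 25.86 mmol L⁻¹.

26 mmol L⁻¹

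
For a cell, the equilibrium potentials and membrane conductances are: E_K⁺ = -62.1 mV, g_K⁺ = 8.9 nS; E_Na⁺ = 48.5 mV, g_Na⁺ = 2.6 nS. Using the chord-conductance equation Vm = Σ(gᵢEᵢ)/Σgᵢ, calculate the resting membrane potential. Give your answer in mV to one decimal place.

-37.1 mV

Σ gᵢEᵢ = 8.9·(-62.1) + 2.6·(48.5) = -426.59
Σ gᵢ = 8.9 + 2.6 = 11.5
Vm = -426.59 / 11.5 = -37.09 mV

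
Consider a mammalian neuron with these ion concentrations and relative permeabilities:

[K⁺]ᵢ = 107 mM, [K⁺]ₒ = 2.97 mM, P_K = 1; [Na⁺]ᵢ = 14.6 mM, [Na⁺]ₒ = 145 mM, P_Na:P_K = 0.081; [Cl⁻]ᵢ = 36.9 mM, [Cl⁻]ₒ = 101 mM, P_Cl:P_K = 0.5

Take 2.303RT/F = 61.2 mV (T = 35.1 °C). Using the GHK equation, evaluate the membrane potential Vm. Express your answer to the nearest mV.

Vm = 61.2 · log₁₀[(Σ P·[cation]ₒ + Σ P·[anion]ᵢ) / (Σ P·[cation]ᵢ + Σ P·[anion]ₒ)]
Numerator = 1×2.97 + 0.081×145 + 0.5×36.9 = 33.16
Denominator = 1×107 + 0.081×14.6 + 0.5×101 = 158.7
Vm = 61.2 · log₁₀(0.209) = 61.2 × (-0.6798) = -41.61 mV

-42 mV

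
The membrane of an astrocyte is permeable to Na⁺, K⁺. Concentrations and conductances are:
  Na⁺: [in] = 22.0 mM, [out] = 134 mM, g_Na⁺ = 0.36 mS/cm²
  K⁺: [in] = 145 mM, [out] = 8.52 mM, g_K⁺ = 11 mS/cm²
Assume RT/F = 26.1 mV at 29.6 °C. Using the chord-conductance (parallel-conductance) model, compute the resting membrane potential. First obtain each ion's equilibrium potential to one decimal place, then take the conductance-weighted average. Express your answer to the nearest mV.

-70 mV

E_Na⁺ = (26.1/1)·ln(134/22.0) = 47.2 mV
E_K⁺ = (26.1/1)·ln(8.52/145) = -74.0 mV
Vm = (Σ gᵢEᵢ)/(Σ gᵢ) = (0.36·47.2 + 11·-74.0) / (0.36 + 11)
= -797.01 / 11.36 = -70.16 mV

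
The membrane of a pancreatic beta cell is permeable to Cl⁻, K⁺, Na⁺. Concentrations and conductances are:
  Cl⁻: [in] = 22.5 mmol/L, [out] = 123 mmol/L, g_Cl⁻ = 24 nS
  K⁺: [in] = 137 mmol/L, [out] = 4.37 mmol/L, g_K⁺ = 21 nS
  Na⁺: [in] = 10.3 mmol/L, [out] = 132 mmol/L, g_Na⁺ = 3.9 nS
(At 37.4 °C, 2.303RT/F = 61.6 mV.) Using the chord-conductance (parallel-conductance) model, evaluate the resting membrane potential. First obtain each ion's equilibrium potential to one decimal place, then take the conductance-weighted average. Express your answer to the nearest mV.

E_Cl⁻ = (61.6/-1)·log₁₀(123/22.5) = -45.4 mV
E_K⁺ = (61.6/1)·log₁₀(4.37/137) = -92.2 mV
E_Na⁺ = (61.6/1)·log₁₀(132/10.3) = 68.2 mV
Vm = (Σ gᵢEᵢ)/(Σ gᵢ) = (24·-45.4 + 21·-92.2 + 3.9·68.2) / (24 + 21 + 3.9)
= -2759.82 / 48.9 = -56.44 mV

-56 mV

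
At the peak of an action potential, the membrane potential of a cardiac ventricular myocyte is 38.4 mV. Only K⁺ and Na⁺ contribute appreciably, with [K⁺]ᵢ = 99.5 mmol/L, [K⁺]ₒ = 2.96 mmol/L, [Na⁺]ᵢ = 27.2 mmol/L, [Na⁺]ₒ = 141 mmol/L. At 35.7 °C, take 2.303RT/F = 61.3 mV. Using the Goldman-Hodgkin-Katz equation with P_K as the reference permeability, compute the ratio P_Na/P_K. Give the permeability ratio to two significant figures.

Let α = P_Na/P_K. GHK: Vm = 61.3·log₁₀[(Kₒ + α·Naₒ)/(Kᵢ + α·Naᵢ)].
10^(Vm/61.3) = 10^(38.4/61.3) = 4.2308
So 4.2308·(Kᵢ + α·Naᵢ) = Kₒ + α·Naₒ → α = (4.2308·99.5 − 2.96) / (141.0 − 4.2308·27.2)
α = (421 − 2.96) / (141.0 − 115.1) = 418/25.92 = 16.13

16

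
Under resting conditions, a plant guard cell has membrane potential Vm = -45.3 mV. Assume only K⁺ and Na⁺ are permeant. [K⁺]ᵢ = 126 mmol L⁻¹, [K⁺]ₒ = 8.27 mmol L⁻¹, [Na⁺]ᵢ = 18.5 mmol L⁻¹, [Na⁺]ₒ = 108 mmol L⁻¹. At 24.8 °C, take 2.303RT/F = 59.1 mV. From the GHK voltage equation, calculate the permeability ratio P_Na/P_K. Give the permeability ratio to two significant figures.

Let α = P_Na/P_K. GHK: Vm = 59.1·log₁₀[(Kₒ + α·Naₒ)/(Kᵢ + α·Naᵢ)].
10^(Vm/59.1) = 10^(-45.3/59.1) = 0.1712
So 0.1712·(Kᵢ + α·Naᵢ) = Kₒ + α·Naₒ → α = (0.1712·126.0 − 8.27) / (108.0 − 0.1712·18.5)
α = (21.57 − 8.27) / (108.0 − 3.167) = 13.3/104.8 = 0.1269

0.13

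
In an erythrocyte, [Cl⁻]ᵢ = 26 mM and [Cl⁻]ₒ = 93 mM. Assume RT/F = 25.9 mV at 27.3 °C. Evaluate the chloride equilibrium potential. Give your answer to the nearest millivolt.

E = (25.9/z) · ln([Cl⁻]_out/[Cl⁻]_in) with z = -1.
For an anion, dividing by z = -1 reverses the sign.
= (25.9/-1) · ln(93/26) = -25.90 · ln(3.577)
= -25.90 · (1.2745) = -33.01 mV

-33 mV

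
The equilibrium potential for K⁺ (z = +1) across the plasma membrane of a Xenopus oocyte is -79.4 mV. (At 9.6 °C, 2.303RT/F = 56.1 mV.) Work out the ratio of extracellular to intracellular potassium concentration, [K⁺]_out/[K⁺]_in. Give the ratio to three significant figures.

log₁₀([out]/[in]) = E·z/(56.1) = -79.4 × 1 / 56.1 = -1.4153
[out]/[in] = 10^(-1.4153) = 0.03843

0.0384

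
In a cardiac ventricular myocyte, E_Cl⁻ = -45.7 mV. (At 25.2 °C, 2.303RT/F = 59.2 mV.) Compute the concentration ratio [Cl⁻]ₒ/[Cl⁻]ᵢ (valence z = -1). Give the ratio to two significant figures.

log₁₀([out]/[in]) = E·z/(59.2) = -45.7 × -1 / 59.2 = 0.7720
[out]/[in] = 10^(0.7720) = 5.915

5.9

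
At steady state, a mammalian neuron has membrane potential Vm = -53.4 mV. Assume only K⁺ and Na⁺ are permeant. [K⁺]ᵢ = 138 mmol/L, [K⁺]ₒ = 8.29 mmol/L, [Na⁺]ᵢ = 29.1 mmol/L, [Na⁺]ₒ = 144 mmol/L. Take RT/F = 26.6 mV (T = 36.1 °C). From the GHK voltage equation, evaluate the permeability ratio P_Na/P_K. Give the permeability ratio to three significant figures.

Let α = P_Na/P_K. GHK: Vm = 26.6·ln[(Kₒ + α·Naₒ)/(Kᵢ + α·Naᵢ)].
e^(Vm/26.6) = e^(-53.4/26.6) = 0.13432
So 0.13432·(Kᵢ + α·Naᵢ) = Kₒ + α·Naₒ → α = (0.13432·138.0 − 8.29) / (144.0 − 0.13432·29.1)
α = (18.54 − 8.29) / (144.0 − 3.909) = 10.25/140.1 = 0.07314

0.0731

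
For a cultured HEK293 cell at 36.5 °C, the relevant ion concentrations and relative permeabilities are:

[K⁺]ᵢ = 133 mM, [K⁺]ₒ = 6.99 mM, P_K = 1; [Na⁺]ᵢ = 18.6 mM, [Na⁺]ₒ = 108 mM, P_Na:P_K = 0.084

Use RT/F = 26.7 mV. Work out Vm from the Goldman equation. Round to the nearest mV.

Vm = 26.7 · ln[(Σ P·[cation]ₒ + Σ P·[anion]ᵢ) / (Σ P·[cation]ᵢ + Σ P·[anion]ₒ)]
Numerator = 1×6.99 + 0.084×108 = 16.06
Denominator = 1×133 + 0.084×18.6 = 134.6
Vm = 26.7 · ln(0.11936) = 26.7 × (-2.1256) = -56.75 mV

-57 mV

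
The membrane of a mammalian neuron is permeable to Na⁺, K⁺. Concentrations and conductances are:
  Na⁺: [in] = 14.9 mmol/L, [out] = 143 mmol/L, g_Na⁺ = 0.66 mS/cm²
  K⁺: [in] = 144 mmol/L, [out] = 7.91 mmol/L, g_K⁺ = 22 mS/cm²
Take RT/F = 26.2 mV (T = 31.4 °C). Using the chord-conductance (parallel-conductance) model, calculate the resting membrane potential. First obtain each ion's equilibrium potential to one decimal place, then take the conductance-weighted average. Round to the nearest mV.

E_Na⁺ = (26.2/1)·ln(143/14.9) = 59.3 mV
E_K⁺ = (26.2/1)·ln(7.91/144) = -76.0 mV
Vm = (Σ gᵢEᵢ)/(Σ gᵢ) = (0.66·59.3 + 22·-76.0) / (0.66 + 22)
= -1632.86 / 22.66 = -72.06 mV

-72 mV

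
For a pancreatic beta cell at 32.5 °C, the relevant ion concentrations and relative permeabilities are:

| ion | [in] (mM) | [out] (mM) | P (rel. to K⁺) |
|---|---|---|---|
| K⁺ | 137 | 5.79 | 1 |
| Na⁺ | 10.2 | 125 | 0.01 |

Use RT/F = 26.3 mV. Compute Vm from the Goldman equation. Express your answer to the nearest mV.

Vm = 26.3 · ln[(Σ P·[cation]ₒ + Σ P·[anion]ᵢ) / (Σ P·[cation]ᵢ + Σ P·[anion]ₒ)]
Numerator = 1×5.79 + 0.01×125 = 7.04
Denominator = 1×137 + 0.01×10.2 = 137.1
Vm = 26.3 · ln(0.051349) = 26.3 × (-2.9691) = -78.09 mV

-78 mV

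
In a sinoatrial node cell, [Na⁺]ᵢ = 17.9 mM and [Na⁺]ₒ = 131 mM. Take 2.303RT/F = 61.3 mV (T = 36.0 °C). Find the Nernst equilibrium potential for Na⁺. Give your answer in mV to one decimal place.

53.0 mV

E = (61.3/z) · log₁₀([Na⁺]_out/[Na⁺]_in) with z = +1.
= (61.3/1) · log₁₀(131/17.9) = 61.30 · log₁₀(7.318)
= 61.30 · (0.8644) = 52.99 mV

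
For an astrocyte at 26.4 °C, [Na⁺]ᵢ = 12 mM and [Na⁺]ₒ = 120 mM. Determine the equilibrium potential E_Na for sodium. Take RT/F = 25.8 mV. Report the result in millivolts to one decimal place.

59.4 mV

E = (25.8/z) · ln([Na⁺]_out/[Na⁺]_in) with z = +1.
= (25.8/1) · ln(120/12) = 25.80 · ln(10)
= 25.80 · (2.3026) = 59.41 mV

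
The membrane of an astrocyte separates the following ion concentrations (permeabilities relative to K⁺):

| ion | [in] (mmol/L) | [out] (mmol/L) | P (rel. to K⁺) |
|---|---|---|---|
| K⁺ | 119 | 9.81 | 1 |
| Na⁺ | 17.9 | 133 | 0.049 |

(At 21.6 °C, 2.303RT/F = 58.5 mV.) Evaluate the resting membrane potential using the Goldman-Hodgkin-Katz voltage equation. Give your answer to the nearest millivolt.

Vm = 58.5 · log₁₀[(Σ P·[cation]ₒ + Σ P·[anion]ᵢ) / (Σ P·[cation]ᵢ + Σ P·[anion]ₒ)]
Numerator = 1×9.81 + 0.049×133 = 16.33
Denominator = 1×119 + 0.049×17.9 = 119.9
Vm = 58.5 · log₁₀(0.1362) = 58.5 × (-0.8658) = -50.65 mV

-51 mV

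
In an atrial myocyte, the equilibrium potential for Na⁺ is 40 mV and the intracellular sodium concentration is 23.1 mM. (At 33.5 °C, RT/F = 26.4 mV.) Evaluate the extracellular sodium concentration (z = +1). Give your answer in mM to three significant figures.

Nernst: E = (26.4/1) · ln([out]/[in]), so ln([out]/[in]) = 40.0 × 1 / 26.4 = 1.5152.
[out]/[in] = e^(1.5152) = 4.55.
[out] = 4.55 × 23.1 = 105.1 mM.

105 mM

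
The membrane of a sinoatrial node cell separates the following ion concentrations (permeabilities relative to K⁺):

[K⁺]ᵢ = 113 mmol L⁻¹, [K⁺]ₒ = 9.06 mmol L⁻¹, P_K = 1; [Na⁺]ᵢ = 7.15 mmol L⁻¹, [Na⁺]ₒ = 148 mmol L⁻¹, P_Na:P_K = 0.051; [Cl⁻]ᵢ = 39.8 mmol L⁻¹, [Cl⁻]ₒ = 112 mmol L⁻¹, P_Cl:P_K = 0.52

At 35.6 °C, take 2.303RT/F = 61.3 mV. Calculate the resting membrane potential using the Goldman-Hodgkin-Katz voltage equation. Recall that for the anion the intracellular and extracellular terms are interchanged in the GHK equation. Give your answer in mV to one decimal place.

-40.6 mV

Vm = 61.3 · log₁₀[(Σ P·[cation]ₒ + Σ P·[anion]ᵢ) / (Σ P·[cation]ᵢ + Σ P·[anion]ₒ)]
Numerator = 1×9.06 + 0.051×148 + 0.52×39.8 = 37.3
Denominator = 1×113 + 0.051×7.15 + 0.52×112 = 171.6
Vm = 61.3 · log₁₀(0.21738) = 61.3 × (-0.6628) = -40.63 mV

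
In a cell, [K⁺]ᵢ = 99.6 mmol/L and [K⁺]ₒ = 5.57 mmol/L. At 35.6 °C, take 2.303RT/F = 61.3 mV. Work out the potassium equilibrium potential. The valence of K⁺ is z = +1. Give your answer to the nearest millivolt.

E = (61.3/z) · log₁₀([K⁺]_out/[K⁺]_in) with z = +1.
= (61.3/1) · log₁₀(5.57/99.6) = 61.30 · log₁₀(0.05592)
= 61.30 · (-1.2524) = -76.77 mV

-77 mV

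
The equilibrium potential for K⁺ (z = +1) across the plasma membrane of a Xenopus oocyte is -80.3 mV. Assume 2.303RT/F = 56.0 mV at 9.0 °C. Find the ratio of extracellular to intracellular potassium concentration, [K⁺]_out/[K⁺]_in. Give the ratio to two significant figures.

log₁₀([out]/[in]) = E·z/(56.0) = -80.3 × 1 / 56.0 = -1.4339
[out]/[in] = 10^(-1.4339) = 0.03682

0.037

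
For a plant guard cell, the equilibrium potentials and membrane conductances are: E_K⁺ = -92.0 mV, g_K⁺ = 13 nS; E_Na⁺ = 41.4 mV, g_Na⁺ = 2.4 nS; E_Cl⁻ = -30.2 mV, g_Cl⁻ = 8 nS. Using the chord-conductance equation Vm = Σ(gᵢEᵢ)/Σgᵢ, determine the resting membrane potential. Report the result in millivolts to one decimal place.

Σ gᵢEᵢ = 13·(-92.0) + 2.4·(41.4) + 8·(-30.2) = -1338.24
Σ gᵢ = 13 + 2.4 + 8 = 23.4
Vm = -1338.24 / 23.4 = -57.19 mV

-57.2 mV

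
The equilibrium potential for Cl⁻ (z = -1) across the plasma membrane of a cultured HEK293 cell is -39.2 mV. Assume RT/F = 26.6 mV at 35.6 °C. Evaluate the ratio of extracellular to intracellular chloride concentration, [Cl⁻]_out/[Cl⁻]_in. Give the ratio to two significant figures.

4.4

ln([out]/[in]) = E·z/(26.6) = -39.2 × -1 / 26.6 = 1.4737
[out]/[in] = e^(1.4737) = 4.365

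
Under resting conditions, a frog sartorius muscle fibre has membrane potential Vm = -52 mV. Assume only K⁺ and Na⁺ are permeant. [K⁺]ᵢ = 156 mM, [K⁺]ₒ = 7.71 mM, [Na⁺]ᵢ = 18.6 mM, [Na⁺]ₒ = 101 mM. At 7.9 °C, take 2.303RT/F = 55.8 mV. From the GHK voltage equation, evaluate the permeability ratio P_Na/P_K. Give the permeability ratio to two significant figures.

0.11

Let α = P_Na/P_K. GHK: Vm = 55.8·log₁₀[(Kₒ + α·Naₒ)/(Kᵢ + α·Naᵢ)].
10^(Vm/55.8) = 10^(-52.0/55.8) = 0.11698
So 0.11698·(Kᵢ + α·Naᵢ) = Kₒ + α·Naₒ → α = (0.11698·156.0 − 7.71) / (101.0 − 0.11698·18.6)
α = (18.25 − 7.71) / (101.0 − 2.176) = 10.54/98.82 = 0.1066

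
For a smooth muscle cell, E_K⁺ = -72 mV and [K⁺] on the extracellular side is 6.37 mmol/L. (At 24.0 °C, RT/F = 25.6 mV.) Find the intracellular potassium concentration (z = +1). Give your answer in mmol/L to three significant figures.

106 mmol/L

Nernst: E = (25.6/1) · ln([out]/[in]), so ln([out]/[in]) = -72.0 × 1 / 25.6 = -2.8125.
[out]/[in] = e^(-2.8125) = 0.06005.
[in] = 6.37 / 0.06005 = 106.1 mmol/L.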